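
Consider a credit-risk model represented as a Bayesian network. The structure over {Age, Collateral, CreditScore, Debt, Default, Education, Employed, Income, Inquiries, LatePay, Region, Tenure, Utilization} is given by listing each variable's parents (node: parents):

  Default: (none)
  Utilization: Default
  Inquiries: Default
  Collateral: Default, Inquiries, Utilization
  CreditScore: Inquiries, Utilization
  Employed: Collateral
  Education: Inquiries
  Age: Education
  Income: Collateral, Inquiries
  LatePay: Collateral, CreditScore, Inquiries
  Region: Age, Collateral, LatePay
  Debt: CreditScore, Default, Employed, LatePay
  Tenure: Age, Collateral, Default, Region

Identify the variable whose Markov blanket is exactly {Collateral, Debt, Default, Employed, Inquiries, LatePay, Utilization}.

CreditScore

The target node must have every member of {Collateral, Debt, Default, Employed, Inquiries, LatePay, Utilization} as a parent, child, or co-parent, and no others.
Parents of CreditScore: Inquiries, Utilization; children: Debt, LatePay; co-parents: Collateral, Default, Employed, Inquiries, LatePay.
These exactly cover the given set, so the node is CreditScore.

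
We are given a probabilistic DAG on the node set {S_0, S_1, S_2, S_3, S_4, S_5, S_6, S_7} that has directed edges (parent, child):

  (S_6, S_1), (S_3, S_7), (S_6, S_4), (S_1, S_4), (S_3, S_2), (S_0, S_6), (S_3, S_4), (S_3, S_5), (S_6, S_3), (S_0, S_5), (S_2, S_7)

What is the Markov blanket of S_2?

{S_3, S_7}

Pa(S_2) = {S_3}.
Children of S_2: S_7.
For each child, the remaining parents (spouses of S_2):
  S_7's other parent is S_3.
Taking the union gives {S_3, S_7}.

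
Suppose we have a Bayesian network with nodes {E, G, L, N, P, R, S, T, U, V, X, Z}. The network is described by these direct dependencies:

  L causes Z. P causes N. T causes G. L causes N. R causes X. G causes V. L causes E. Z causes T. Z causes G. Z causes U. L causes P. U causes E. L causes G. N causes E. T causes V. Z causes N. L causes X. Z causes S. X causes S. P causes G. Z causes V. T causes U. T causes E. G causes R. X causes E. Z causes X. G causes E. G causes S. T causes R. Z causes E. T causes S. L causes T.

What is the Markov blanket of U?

The Markov blanket of a node is its parents, its children, and the other parents of its children.
U has child E.
Pa(U) = {T, Z}.
For each child, the remaining parents (spouses of U):
  E: G, L, N, T, X, Z
So the Markov blanket of U is {E, G, L, N, T, X, Z}.

{E, G, L, N, T, X, Z}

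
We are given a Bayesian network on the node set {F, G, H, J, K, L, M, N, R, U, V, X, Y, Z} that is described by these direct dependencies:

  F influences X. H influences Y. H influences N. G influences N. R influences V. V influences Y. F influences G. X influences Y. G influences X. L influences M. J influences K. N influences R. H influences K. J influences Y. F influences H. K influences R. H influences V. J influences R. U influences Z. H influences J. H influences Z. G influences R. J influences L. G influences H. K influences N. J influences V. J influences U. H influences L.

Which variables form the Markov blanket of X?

{F, G, H, J, V, Y}

Ch(X) = {Y}.
X's parents: F, G.
For each child, the remaining parents (spouses of X):
  Y also has parents H, J, V.
MB(X) = {F, G, H, J, V, Y}.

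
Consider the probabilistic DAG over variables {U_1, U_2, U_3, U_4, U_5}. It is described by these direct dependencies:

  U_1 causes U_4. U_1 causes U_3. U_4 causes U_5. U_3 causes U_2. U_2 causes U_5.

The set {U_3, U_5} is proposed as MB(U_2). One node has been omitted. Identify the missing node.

Pa(U_2) = {U_3}.
U_2 has child U_5.
Co-parents of U_2 (other parents of its children):
  U_5's other parent is U_4.
MB(U_2) = {U_3, U_4, U_5}.
Comparing with the claimed set, U_4 is missing.

U_4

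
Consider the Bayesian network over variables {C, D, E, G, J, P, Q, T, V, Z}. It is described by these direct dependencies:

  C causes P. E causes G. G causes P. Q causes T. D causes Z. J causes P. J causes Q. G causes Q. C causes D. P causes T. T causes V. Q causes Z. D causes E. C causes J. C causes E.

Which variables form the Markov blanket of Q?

{D, G, J, P, T, Z}

The Markov blanket of a node is its parents, its children, and the other parents of its children.
Q has parents G, J.
Children of Q: T, Z.
Parents of each child, excluding Q:
  T: P
  Z: D
Union: {G, J} ∪ {T, Z} ∪ {D, P} = {D, G, J, P, T, Z}.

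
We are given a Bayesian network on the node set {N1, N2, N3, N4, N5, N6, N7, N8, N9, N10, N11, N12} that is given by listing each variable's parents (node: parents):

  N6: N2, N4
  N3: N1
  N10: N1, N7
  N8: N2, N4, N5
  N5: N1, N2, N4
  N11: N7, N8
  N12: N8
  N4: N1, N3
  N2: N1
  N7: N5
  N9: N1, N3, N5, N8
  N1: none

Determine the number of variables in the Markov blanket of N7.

5

The Markov blanket of a node is its parents, its children, and the other parents of its children.
N7 has parent N5.
Ch(N7) = {N10, N11}.
Parents of each child, excluding N7:
  N10 also has parent N1.
  N11's other parent is N8.
MB(N7) = {N1, N5, N8, N10, N11}, which has 5 nodes.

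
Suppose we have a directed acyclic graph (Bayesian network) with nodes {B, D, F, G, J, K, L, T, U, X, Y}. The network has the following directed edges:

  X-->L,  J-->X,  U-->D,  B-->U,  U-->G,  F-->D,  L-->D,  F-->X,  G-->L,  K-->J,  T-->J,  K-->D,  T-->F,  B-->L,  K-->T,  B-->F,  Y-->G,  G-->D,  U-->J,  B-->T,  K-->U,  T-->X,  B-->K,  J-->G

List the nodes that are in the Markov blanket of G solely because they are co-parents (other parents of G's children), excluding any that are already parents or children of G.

{B, F, K, X}

Children of G: D, L.
  L also has parents B, X.
  parents(D) \ {G} = {F, K, L, U}.
Excluding nodes already adjacent to G (D, J, L, U, Y), the co-parent-only contribution is {B, F, K, X}.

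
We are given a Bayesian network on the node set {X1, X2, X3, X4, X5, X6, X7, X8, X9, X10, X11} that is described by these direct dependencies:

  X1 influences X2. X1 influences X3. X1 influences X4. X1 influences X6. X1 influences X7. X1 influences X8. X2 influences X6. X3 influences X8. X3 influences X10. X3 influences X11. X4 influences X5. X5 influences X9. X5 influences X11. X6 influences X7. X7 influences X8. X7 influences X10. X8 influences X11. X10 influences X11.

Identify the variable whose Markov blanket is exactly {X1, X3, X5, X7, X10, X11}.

The target node must have every member of {X1, X3, X5, X7, X10, X11} as a parent, child, or co-parent, and no others.
Parents of X8: X1, X3, X7; children: X11; co-parents: X3, X5, X10.
These exactly cover the given set, so the node is X8.

X8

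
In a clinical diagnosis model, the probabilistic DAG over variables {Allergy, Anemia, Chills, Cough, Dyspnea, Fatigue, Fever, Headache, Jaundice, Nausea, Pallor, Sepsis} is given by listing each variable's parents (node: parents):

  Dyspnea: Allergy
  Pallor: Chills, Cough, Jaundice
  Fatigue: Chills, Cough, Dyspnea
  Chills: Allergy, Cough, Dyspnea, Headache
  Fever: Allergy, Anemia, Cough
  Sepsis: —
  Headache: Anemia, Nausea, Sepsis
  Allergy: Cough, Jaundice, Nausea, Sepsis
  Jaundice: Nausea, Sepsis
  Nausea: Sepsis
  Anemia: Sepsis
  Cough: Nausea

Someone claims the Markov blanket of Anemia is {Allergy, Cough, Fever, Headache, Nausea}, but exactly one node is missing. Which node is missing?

Recall MB(v) = parents ∪ children ∪ spouses, where spouses are the other parents of v's children.
Parents of Anemia: Sepsis.
Anemia's children: Fever, Headache.
Other parents of Anemia's children:
  Headache: Nausea, Sepsis
  Fever: Allergy, Cough
MB(Anemia) = {Allergy, Cough, Fever, Headache, Nausea, Sepsis}.
Comparing with the claimed set, Sepsis is missing.

Sepsis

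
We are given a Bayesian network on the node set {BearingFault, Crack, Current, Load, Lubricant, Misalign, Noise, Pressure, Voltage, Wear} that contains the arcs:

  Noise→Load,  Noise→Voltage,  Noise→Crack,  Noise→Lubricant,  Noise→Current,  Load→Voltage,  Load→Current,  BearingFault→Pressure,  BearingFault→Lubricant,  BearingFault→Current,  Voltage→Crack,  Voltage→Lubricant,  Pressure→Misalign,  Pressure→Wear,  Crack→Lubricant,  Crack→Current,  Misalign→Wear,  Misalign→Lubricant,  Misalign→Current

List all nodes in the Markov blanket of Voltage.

Pa(Voltage) = {Load, Noise}.
Children of Voltage: Crack, Lubricant.
Other parents of Voltage's children:
  Crack's other parent is Noise.
  Lubricant also has parents BearingFault, Crack, Misalign, Noise.
MB(Voltage) = {BearingFault, Crack, Load, Lubricant, Misalign, Noise}.

{BearingFault, Crack, Load, Lubricant, Misalign, Noise}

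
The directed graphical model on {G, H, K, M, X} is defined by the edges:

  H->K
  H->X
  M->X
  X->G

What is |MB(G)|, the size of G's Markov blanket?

1

Parents of G: X.
Children of G: none.
With no children, G has no spouses; the co-parent set is empty.
MB(G) = {X}, which has 1 node.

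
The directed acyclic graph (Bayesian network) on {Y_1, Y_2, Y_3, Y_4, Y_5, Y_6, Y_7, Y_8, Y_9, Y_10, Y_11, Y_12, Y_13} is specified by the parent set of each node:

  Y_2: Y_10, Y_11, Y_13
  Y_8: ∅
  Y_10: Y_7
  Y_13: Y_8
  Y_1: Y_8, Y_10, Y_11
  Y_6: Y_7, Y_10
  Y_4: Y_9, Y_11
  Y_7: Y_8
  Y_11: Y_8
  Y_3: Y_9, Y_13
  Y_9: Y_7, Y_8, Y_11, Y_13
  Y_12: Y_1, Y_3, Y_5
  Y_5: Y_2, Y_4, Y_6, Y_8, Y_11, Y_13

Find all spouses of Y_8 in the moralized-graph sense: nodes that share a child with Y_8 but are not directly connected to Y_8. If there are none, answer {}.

Children of Y_8: Y_1, Y_5, Y_7, Y_9, Y_11, Y_13.
  Y_11 has no other parent.
  Y_7 has no other parent.
  Y_13 has no other parent.
  Y_9 also has parents Y_7, Y_11, Y_13.
  Y_1's other parents are Y_10, Y_11.
  parents(Y_5) \ {Y_8} = {Y_2, Y_4, Y_6, Y_11, Y_13}.
Excluding nodes already adjacent to Y_8 (Y_1, Y_5, Y_7, Y_9, Y_11, Y_13), the co-parent-only contribution is {Y_2, Y_4, Y_6, Y_10}.

{Y_2, Y_4, Y_6, Y_10}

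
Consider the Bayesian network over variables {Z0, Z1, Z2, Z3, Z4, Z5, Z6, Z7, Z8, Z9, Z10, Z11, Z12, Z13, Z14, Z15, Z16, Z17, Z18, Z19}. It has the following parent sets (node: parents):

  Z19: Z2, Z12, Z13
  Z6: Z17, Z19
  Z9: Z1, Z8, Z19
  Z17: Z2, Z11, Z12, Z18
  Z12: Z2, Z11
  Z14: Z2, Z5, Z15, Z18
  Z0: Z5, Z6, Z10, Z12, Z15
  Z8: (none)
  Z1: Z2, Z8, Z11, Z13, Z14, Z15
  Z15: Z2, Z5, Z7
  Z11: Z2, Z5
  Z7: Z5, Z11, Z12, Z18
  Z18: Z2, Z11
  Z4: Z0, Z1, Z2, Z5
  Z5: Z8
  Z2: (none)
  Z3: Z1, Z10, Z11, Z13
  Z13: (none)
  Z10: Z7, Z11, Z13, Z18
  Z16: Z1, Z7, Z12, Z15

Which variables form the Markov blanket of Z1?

Z1 has parents Z2, Z8, Z11, Z13, Z14, Z15.
Children of Z1: Z3, Z4, Z9, Z16.
Parents of each child, excluding Z1:
  Z9's other parents are Z8, Z19.
  parents(Z16) \ {Z1} = {Z7, Z12, Z15}.
  parents(Z3) \ {Z1} = {Z10, Z11, Z13}.
  Z4's other parents are Z0, Z2, Z5.
So the Markov blanket of Z1 is {Z0, Z2, Z3, Z4, Z5, Z7, Z8, Z9, Z10, Z11, Z12, Z13, Z14, Z15, Z16, Z19}.

{Z0, Z2, Z3, Z4, Z5, Z7, Z8, Z9, Z10, Z11, Z12, Z13, Z14, Z15, Z16, Z19}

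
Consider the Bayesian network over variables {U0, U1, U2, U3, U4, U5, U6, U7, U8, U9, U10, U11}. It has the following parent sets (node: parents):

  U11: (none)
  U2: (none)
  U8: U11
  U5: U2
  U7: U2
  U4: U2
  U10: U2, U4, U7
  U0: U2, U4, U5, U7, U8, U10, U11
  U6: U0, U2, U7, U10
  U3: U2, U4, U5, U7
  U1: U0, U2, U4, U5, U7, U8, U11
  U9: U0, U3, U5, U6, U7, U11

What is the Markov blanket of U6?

Pa(U6) = {U0, U2, U7, U10}.
Ch(U6) = {U9}.
For each child, the remaining parents (spouses of U6):
  parents(U9) \ {U6} = {U0, U3, U5, U7, U11}.
Union: {U0, U2, U7, U10} ∪ {U9} ∪ {U0, U3, U5, U7, U11} = {U0, U2, U3, U5, U7, U9, U10, U11}.

{U0, U2, U3, U5, U7, U9, U10, U11}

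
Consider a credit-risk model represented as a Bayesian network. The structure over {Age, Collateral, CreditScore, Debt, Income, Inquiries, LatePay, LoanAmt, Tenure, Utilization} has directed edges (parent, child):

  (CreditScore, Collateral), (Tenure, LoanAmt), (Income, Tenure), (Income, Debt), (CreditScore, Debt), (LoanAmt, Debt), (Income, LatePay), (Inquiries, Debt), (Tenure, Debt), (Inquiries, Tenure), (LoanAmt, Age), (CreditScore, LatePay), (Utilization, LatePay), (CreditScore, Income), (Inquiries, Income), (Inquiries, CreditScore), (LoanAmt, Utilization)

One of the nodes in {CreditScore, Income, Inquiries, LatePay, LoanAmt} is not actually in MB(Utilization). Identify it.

Pa(Utilization) = {LoanAmt}.
Ch(Utilization) = {LatePay}.
Other parents of Utilization's children:
  LatePay's other parents are CreditScore, Income.
MB(Utilization) = {CreditScore, Income, LatePay, LoanAmt}.
Inquiries is neither a parent, child, nor co-parent of Utilization, so it does not belong.

Inquiries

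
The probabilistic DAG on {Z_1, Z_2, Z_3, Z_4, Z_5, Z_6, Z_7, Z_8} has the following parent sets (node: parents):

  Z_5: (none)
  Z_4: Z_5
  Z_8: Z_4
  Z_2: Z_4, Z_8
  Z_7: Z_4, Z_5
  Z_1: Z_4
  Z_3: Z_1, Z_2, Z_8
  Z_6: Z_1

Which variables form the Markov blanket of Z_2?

{Z_1, Z_3, Z_4, Z_8}

Z_2's children: Z_3.
Z_2 has parents Z_4, Z_8.
Other parents of Z_2's children:
  Z_3: Z_1, Z_8
So the Markov blanket of Z_2 is {Z_1, Z_3, Z_4, Z_8}.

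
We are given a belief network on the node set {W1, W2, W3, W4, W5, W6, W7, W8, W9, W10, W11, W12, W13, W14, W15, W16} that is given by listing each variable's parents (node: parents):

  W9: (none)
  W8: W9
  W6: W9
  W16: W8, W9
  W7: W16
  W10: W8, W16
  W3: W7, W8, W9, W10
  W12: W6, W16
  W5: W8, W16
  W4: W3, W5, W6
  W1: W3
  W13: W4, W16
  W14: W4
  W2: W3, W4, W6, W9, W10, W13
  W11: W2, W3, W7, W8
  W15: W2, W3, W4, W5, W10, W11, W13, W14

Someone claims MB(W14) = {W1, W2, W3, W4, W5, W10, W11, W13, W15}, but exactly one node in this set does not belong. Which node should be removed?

W1

The Markov blanket of a node is its parents, its children, and the other parents of its children.
Ch(W14) = {W15}.
Pa(W14) = {W4}.
Parents of each child, excluding W14:
  parents(W15) \ {W14} = {W2, W3, W4, W5, W10, W11, W13}.
MB(W14) = {W2, W3, W4, W5, W10, W11, W13, W15}.
W1 is neither a parent, child, nor co-parent of W14, so it does not belong.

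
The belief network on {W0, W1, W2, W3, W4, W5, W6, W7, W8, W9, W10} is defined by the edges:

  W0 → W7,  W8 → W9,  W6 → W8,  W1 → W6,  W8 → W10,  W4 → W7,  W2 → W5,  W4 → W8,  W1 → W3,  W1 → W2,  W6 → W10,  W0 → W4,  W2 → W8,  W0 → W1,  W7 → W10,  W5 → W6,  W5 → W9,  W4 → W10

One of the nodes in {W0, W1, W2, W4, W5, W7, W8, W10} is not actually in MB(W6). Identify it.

W0

Parents of W6: W1, W5.
Ch(W6) = {W8, W10}.
For each child, the remaining parents (spouses of W6):
  W8 also has parents W2, W4.
  W10's other parents are W4, W7, W8.
MB(W6) = {W1, W2, W4, W5, W7, W8, W10}.
W0 is neither a parent, child, nor co-parent of W6, so it does not belong.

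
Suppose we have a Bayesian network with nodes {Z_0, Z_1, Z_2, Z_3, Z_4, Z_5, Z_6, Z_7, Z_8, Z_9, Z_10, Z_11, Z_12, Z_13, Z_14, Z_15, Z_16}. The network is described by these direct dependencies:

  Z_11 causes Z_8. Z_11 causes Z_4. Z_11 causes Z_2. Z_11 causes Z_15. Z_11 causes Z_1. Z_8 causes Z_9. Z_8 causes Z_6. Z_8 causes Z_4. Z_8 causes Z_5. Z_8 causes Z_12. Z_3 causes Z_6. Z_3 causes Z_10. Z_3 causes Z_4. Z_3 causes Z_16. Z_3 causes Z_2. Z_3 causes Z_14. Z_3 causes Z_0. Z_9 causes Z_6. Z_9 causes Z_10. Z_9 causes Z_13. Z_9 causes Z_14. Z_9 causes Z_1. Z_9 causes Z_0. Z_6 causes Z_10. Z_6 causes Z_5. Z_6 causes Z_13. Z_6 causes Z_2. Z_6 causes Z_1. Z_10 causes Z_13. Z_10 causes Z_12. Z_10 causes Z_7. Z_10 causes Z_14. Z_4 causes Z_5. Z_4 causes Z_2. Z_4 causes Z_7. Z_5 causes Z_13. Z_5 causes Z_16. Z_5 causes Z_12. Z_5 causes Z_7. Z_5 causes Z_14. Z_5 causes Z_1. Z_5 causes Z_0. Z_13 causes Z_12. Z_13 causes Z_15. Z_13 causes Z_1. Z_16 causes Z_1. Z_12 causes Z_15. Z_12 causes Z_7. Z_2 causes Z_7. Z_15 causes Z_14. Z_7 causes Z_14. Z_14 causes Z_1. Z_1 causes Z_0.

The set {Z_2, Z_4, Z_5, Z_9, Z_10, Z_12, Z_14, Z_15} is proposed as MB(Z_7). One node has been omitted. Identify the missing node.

Z_3

The Markov blanket of a node is its parents, its children, and the other parents of its children.
Children of Z_7: Z_14.
Pa(Z_7) = {Z_2, Z_4, Z_5, Z_10, Z_12}.
Parents of each child, excluding Z_7:
  Z_14's other parents are Z_3, Z_5, Z_9, Z_10, Z_15.
MB(Z_7) = {Z_2, Z_3, Z_4, Z_5, Z_9, Z_10, Z_12, Z_14, Z_15}.
Comparing with the claimed set, Z_3 is missing.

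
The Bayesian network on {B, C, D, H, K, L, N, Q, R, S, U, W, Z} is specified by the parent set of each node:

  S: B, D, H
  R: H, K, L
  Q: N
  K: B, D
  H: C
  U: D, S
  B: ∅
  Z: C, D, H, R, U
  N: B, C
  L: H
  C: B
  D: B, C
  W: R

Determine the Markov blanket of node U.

Parents of U: D, S.
Ch(U) = {Z}.
Other parents of U's children:
  Z: C, D, H, R
Taking the union gives {C, D, H, R, S, Z}.

{C, D, H, R, S, Z}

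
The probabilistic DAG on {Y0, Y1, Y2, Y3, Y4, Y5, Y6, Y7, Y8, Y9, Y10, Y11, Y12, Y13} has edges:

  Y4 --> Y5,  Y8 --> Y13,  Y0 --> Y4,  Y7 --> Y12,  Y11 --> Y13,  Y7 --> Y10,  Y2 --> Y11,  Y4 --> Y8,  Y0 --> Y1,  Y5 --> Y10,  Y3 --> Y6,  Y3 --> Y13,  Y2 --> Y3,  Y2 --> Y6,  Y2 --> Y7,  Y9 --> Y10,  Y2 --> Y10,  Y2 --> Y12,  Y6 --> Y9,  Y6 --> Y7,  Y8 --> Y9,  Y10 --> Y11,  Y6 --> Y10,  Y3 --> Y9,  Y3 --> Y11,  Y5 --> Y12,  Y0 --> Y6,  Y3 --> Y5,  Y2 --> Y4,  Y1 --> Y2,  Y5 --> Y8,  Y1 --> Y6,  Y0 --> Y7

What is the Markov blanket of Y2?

A node's Markov blanket = Pa ∪ Ch ∪ (parents of Ch other than the node itself).
Y2 has parent Y1.
Children of Y2: Y3, Y4, Y6, Y7, Y10, Y11, Y12.
Other parents of Y2's children:
  Y3: no additional parents.
  parents(Y4) \ {Y2} = {Y0}.
  Y6 also has parents Y0, Y1, Y3.
  parents(Y7) \ {Y2} = {Y0, Y6}.
  Y10's other parents are Y5, Y6, Y7, Y9.
  parents(Y11) \ {Y2} = {Y3, Y10}.
  parents(Y12) \ {Y2} = {Y5, Y7}.
Taking the union gives {Y0, Y1, Y3, Y4, Y5, Y6, Y7, Y9, Y10, Y11, Y12}.

{Y0, Y1, Y3, Y4, Y5, Y6, Y7, Y9, Y10, Y11, Y12}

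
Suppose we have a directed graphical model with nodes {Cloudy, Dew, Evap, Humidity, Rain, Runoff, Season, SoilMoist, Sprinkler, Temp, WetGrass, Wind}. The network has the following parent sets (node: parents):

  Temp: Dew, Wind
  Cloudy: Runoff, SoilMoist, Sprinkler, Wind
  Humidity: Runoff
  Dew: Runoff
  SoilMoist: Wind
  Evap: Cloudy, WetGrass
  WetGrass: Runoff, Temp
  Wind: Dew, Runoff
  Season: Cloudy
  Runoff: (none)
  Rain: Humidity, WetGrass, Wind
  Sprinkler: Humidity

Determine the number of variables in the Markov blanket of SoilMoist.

4

By definition, MB(SoilMoist) is built from SoilMoist's parents, SoilMoist's children, and the co-parents of SoilMoist.
SoilMoist's parents: Wind.
Ch(SoilMoist) = {Cloudy}.
For each child, the remaining parents (spouses of SoilMoist):
  parents(Cloudy) \ {SoilMoist} = {Runoff, Sprinkler, Wind}.
MB(SoilMoist) = {Cloudy, Runoff, Sprinkler, Wind}, which has 4 nodes.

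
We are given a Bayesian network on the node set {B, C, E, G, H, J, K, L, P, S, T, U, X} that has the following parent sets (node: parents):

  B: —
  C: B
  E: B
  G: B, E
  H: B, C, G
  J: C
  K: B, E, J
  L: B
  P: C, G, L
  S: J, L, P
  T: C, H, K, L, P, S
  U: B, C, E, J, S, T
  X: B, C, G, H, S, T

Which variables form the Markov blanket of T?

Pa(T) = {C, H, K, L, P, S}.
Ch(T) = {U, X}.
Co-parents of T (other parents of its children):
  U also has parents B, C, E, J, S.
  X also has parents B, C, G, H, S.
MB(T) = {B, C, E, G, H, J, K, L, P, S, U, X}.

{B, C, E, G, H, J, K, L, P, S, U, X}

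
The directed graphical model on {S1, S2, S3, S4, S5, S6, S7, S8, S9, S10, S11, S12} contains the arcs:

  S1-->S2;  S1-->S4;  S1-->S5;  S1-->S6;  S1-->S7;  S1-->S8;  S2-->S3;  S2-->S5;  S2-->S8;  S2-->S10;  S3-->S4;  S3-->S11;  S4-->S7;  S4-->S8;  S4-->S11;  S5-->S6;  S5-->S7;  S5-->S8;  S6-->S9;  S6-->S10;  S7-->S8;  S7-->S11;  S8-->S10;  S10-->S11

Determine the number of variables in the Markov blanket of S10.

7

Recall MB(v) = parents ∪ children ∪ spouses, where spouses are the other parents of v's children.
Children of S10: S11.
S10's parents: S2, S6, S8.
Co-parents of S10 (other parents of its children):
  S11's other parents are S3, S4, S7.
MB(S10) = {S2, S3, S4, S6, S7, S8, S11}, which has 7 nodes.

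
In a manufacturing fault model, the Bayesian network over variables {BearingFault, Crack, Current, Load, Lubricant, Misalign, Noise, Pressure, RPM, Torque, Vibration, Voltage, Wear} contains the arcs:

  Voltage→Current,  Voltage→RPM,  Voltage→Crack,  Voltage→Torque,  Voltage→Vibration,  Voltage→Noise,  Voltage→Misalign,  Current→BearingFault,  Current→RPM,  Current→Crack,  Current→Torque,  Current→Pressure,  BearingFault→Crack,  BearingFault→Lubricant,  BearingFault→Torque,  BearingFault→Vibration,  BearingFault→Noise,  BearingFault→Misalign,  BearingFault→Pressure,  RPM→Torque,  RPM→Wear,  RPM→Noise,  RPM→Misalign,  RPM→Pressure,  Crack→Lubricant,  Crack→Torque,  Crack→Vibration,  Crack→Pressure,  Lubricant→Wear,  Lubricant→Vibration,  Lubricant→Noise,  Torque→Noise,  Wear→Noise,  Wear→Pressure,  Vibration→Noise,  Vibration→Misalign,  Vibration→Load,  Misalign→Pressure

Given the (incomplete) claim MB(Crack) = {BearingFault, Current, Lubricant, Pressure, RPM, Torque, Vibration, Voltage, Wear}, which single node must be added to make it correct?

Misalign

The Markov blanket of a node is its parents, its children, and the other parents of its children.
Crack has children Lubricant, Pressure, Torque, Vibration.
Pa(Crack) = {BearingFault, Current, Voltage}.
For each child, the remaining parents (spouses of Crack):
  parents(Lubricant) \ {Crack} = {BearingFault}.
  Torque also has parents BearingFault, Current, RPM, Voltage.
  Vibration also has parents BearingFault, Lubricant, Voltage.
  parents(Pressure) \ {Crack} = {BearingFault, Current, Misalign, RPM, Wear}.
MB(Crack) = {BearingFault, Current, Lubricant, Misalign, Pressure, RPM, Torque, Vibration, Voltage, Wear}.
Comparing with the claimed set, Misalign is missing.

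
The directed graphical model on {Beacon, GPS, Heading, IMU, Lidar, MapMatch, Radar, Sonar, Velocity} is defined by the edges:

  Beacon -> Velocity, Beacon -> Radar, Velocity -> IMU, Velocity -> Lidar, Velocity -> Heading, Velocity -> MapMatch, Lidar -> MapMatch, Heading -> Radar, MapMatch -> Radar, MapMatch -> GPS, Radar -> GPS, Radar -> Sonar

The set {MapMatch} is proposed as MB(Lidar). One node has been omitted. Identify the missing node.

A node's Markov blanket = Pa ∪ Ch ∪ (parents of Ch other than the node itself).
Lidar's children: MapMatch.
Lidar has parent Velocity.
Other parents of Lidar's children:
  MapMatch also has parent Velocity.
MB(Lidar) = {MapMatch, Velocity}.
Comparing with the claimed set, Velocity is missing.

Velocity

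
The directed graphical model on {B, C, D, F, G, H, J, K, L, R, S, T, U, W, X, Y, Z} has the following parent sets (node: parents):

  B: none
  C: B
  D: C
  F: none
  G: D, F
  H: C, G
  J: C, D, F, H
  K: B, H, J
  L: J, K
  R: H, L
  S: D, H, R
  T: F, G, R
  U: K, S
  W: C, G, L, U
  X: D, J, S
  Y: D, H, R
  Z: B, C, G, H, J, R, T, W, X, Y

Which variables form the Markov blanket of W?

{B, C, G, H, J, L, R, T, U, X, Y, Z}

W's parents: C, G, L, U.
W's children: Z.
For each child, the remaining parents (spouses of W):
  Z: B, C, G, H, J, R, T, X, Y
Taking the union gives {B, C, G, H, J, L, R, T, U, X, Y, Z}.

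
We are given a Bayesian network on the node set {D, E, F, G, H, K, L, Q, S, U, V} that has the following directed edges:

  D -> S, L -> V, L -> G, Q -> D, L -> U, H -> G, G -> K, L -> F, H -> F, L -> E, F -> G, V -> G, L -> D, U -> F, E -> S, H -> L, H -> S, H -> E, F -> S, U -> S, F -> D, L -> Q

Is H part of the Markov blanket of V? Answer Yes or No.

H is a co-parent of V: both are parents of G.
So H ∈ MB(V).

Yes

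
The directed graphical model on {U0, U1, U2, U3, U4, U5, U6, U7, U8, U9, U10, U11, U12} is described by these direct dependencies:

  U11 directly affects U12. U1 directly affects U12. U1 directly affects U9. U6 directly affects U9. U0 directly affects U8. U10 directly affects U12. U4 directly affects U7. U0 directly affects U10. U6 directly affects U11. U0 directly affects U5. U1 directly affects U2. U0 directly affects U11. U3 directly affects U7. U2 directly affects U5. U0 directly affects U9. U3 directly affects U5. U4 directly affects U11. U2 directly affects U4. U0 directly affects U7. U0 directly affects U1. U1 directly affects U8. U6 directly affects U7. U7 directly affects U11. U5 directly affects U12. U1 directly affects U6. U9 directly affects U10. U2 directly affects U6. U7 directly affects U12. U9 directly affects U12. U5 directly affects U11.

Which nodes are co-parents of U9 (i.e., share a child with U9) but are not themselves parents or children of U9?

Children of U9: U10, U12.
  U10: U0
  U12: U1, U5, U7, U10, U11
Excluding nodes already adjacent to U9 (U0, U1, U6, U10, U12), the co-parent-only contribution is {U5, U7, U11}.

{U5, U7, U11}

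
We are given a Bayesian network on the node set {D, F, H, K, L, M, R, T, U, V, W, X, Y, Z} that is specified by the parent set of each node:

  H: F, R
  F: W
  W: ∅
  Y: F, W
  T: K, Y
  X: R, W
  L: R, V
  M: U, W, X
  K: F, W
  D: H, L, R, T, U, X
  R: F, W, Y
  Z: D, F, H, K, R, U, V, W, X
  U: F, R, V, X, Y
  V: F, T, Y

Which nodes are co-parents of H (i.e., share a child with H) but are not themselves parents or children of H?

Children of H: D, Z.
  parents(D) \ {H} = {L, R, T, U, X}.
  Z also has parents D, F, K, R, U, V, W, X.
Excluding nodes already adjacent to H (D, F, R, Z), the co-parent-only contribution is {K, L, T, U, V, W, X}.

{K, L, T, U, V, W, X}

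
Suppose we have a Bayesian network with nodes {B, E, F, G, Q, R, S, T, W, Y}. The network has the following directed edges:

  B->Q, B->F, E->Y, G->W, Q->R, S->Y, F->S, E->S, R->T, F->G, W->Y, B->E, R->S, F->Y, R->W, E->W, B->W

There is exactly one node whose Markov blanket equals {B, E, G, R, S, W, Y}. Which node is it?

F

The target node must have every member of {B, E, G, R, S, W, Y} as a parent, child, or co-parent, and no others.
Parents of F: B; children: G, S, Y; co-parents: E, R, S, W.
These exactly cover the given set, so the node is F.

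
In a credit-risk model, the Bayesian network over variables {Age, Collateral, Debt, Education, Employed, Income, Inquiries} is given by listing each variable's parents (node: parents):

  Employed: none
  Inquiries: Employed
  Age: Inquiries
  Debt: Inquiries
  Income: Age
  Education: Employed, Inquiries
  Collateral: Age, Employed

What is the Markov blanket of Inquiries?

Recall MB(v) = parents ∪ children ∪ spouses, where spouses are the other parents of v's children.
Children of Inquiries: Age, Debt, Education.
Parents of Inquiries: Employed.
For each child, the remaining parents (spouses of Inquiries):
  Age: no additional parents.
  Debt: no additional parents.
  parents(Education) \ {Inquiries} = {Employed}.
Taking the union gives {Age, Debt, Education, Employed}.

{Age, Debt, Education, Employed}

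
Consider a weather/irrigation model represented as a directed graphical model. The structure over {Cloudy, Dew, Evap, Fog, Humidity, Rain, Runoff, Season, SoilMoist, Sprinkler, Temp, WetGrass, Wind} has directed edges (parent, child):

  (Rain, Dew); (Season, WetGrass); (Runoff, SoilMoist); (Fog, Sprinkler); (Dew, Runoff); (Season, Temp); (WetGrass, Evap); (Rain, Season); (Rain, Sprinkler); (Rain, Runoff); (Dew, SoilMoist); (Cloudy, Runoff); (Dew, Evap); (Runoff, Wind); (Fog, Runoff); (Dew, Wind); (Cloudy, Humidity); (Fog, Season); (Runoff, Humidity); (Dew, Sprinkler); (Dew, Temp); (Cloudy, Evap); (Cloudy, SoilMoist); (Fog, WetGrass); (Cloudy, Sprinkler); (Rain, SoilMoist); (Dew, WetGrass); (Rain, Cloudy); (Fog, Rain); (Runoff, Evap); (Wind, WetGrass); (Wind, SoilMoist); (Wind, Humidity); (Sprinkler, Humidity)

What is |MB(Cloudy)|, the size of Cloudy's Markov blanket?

Cloudy's parents: Rain.
Ch(Cloudy) = {Evap, Humidity, Runoff, SoilMoist, Sprinkler}.
For each child, the remaining parents (spouses of Cloudy):
  Runoff: Dew, Fog, Rain
  SoilMoist: Dew, Rain, Runoff, Wind
  Sprinkler: Dew, Fog, Rain
  Evap: Dew, Runoff, WetGrass
  Humidity: Runoff, Sprinkler, Wind
MB(Cloudy) = {Dew, Evap, Fog, Humidity, Rain, Runoff, SoilMoist, Sprinkler, WetGrass, Wind}, which has 10 nodes.

10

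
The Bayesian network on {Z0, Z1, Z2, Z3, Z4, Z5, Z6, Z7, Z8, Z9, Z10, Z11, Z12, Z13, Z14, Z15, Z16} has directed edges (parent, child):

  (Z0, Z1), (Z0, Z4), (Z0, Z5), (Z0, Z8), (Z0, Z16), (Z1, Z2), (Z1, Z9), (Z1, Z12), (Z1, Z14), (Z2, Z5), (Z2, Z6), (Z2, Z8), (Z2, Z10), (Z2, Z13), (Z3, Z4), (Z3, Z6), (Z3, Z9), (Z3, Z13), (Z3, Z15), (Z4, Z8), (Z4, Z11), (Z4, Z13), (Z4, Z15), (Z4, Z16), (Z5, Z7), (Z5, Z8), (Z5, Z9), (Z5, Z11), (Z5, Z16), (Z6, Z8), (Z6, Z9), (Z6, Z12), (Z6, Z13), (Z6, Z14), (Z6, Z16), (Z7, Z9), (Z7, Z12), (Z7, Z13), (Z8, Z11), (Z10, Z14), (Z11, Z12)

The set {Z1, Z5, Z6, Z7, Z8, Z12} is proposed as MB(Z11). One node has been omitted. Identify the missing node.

Z4

Z11 has child Z12.
Z11 has parents Z4, Z5, Z8.
Co-parents of Z11 (other parents of its children):
  Z12 also has parents Z1, Z6, Z7.
MB(Z11) = {Z1, Z4, Z5, Z6, Z7, Z8, Z12}.
Comparing with the claimed set, Z4 is missing.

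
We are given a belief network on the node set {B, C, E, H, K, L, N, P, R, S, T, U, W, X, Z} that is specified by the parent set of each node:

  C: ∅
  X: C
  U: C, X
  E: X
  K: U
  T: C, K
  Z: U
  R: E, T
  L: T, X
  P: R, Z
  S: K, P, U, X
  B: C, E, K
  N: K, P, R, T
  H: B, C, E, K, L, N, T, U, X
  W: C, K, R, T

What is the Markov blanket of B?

{C, E, H, K, L, N, T, U, X}

Pa(B) = {C, E, K}.
B's children: H.
For each child, the remaining parents (spouses of B):
  H's other parents are C, E, K, L, N, T, U, X.
MB(B) = {C, E, H, K, L, N, T, U, X}.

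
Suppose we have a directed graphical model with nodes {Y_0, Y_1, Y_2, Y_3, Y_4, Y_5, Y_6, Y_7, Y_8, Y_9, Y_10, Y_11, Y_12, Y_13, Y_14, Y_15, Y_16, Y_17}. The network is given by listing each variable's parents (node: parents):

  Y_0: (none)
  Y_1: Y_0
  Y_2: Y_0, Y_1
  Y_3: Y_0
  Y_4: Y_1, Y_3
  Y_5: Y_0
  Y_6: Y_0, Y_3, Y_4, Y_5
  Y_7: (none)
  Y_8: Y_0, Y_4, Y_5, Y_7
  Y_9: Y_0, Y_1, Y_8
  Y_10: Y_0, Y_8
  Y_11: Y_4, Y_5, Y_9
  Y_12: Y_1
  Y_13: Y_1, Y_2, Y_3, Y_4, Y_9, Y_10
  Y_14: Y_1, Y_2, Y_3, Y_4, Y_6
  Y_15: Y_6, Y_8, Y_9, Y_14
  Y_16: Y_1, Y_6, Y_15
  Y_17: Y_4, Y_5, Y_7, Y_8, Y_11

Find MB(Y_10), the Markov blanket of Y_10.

{Y_0, Y_1, Y_2, Y_3, Y_4, Y_8, Y_9, Y_13}

Y_10's parents: Y_0, Y_8.
Children of Y_10: Y_13.
Other parents of Y_10's children:
  Y_13: Y_1, Y_2, Y_3, Y_4, Y_9
Union: {Y_0, Y_8} ∪ {Y_13} ∪ {Y_1, Y_2, Y_3, Y_4, Y_9} = {Y_0, Y_1, Y_2, Y_3, Y_4, Y_8, Y_9, Y_13}.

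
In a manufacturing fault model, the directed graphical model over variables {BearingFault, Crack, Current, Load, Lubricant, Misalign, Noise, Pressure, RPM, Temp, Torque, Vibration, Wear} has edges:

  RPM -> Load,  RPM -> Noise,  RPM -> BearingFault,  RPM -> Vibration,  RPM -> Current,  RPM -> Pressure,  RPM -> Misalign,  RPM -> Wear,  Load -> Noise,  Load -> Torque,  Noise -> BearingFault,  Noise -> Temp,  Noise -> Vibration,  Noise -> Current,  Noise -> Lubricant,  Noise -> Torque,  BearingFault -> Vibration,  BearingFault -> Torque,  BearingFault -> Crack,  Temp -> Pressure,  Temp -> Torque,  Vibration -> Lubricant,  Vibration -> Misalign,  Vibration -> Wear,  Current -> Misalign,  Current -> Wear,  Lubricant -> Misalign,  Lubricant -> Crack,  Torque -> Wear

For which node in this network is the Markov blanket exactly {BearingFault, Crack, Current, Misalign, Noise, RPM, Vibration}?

Lubricant

The target node must have every member of {BearingFault, Crack, Current, Misalign, Noise, RPM, Vibration} as a parent, child, or co-parent, and no others.
Parents of Lubricant: Noise, Vibration; children: Crack, Misalign; co-parents: BearingFault, Current, RPM, Vibration.
These exactly cover the given set, so the node is Lubricant.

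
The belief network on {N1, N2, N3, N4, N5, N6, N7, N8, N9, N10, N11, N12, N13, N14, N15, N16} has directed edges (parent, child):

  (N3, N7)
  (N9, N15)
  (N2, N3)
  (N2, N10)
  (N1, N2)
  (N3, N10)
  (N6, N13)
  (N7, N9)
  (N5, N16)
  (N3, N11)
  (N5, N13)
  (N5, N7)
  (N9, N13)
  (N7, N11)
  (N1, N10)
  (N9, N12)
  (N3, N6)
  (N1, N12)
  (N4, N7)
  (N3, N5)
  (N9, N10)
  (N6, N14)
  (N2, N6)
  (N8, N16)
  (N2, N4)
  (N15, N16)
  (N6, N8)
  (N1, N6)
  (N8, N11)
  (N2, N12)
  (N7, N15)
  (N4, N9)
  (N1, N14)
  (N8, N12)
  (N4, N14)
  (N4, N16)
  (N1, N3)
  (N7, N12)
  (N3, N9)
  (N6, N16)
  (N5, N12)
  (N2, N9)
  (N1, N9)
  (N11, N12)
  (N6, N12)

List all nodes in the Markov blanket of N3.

The Markov blanket of a node is its parents, its children, and the other parents of its children.
N3's parents: N1, N2.
Children of N3: N5, N6, N7, N9, N10, N11.
For each child, the remaining parents (spouses of N3):
  N5: no additional parents.
  N6's other parents are N1, N2.
  N7's other parents are N4, N5.
  N9's other parents are N1, N2, N4, N7.
  N10 also has parents N1, N2, N9.
  parents(N11) \ {N3} = {N7, N8}.
Taking the union gives {N1, N2, N4, N5, N6, N7, N8, N9, N10, N11}.

{N1, N2, N4, N5, N6, N7, N8, N9, N10, N11}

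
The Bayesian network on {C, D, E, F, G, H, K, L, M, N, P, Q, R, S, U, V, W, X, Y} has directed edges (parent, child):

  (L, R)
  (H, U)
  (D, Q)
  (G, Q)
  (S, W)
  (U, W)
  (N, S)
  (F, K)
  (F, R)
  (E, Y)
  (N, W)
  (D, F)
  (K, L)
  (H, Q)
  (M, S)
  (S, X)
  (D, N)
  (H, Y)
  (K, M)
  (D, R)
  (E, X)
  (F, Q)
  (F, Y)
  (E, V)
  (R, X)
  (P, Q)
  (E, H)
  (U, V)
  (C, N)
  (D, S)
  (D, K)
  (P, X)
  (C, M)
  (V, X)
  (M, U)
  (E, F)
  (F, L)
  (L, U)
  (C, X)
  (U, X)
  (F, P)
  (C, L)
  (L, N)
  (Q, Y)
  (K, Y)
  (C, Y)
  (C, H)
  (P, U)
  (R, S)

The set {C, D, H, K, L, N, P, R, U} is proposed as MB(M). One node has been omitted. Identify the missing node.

S

A node's Markov blanket = Pa ∪ Ch ∪ (parents of Ch other than the node itself).
M's parents: C, K.
M's children: S, U.
Other parents of M's children:
  S also has parents D, N, R.
  U also has parents H, L, P.
MB(M) = {C, D, H, K, L, N, P, R, S, U}.
Comparing with the claimed set, S is missing.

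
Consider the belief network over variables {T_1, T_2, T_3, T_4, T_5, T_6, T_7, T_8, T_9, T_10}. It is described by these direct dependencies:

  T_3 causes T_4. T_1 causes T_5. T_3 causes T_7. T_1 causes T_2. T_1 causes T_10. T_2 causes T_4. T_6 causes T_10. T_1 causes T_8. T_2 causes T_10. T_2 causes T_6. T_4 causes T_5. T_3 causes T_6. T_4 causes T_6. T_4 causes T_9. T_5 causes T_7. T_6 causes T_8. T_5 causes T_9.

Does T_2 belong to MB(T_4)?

Yes

T_2 is a parent of T_4.
So T_2 ∈ MB(T_4).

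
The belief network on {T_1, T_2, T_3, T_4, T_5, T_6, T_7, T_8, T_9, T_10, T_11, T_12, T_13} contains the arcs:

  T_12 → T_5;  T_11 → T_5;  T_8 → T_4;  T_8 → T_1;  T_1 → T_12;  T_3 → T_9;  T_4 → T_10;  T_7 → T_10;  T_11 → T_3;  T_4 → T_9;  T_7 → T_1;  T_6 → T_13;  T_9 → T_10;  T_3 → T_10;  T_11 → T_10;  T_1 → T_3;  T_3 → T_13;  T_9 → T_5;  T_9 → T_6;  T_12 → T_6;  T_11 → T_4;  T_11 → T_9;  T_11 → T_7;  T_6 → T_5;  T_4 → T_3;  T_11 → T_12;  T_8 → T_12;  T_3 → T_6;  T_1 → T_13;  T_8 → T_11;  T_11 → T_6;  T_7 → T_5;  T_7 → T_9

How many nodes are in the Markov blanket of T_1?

8

By definition, MB(T_1) is built from T_1's parents, T_1's children, and the co-parents of T_1.
Children of T_1: T_3, T_12, T_13.
Parents of T_1: T_7, T_8.
Parents of each child, excluding T_1:
  T_12: T_8, T_11
  T_3: T_4, T_11
  T_13: T_3, T_6
MB(T_1) = {T_3, T_4, T_6, T_7, T_8, T_11, T_12, T_13}, which has 8 nodes.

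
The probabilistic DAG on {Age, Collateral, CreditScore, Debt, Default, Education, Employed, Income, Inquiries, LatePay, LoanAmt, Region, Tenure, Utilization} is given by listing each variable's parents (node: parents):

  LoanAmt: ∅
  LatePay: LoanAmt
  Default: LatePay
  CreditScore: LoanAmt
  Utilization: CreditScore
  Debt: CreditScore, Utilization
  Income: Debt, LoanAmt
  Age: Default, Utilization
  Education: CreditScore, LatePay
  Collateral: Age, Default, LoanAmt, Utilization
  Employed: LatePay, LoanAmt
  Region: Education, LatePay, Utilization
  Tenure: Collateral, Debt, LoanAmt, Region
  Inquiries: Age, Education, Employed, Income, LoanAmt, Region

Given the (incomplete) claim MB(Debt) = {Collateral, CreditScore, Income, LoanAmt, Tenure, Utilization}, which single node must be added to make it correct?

Parents of Debt: CreditScore, Utilization.
Children of Debt: Income, Tenure.
Parents of each child, excluding Debt:
  parents(Income) \ {Debt} = {LoanAmt}.
  Tenure also has parents Collateral, LoanAmt, Region.
MB(Debt) = {Collateral, CreditScore, Income, LoanAmt, Region, Tenure, Utilization}.
Comparing with the claimed set, Region is missing.

Region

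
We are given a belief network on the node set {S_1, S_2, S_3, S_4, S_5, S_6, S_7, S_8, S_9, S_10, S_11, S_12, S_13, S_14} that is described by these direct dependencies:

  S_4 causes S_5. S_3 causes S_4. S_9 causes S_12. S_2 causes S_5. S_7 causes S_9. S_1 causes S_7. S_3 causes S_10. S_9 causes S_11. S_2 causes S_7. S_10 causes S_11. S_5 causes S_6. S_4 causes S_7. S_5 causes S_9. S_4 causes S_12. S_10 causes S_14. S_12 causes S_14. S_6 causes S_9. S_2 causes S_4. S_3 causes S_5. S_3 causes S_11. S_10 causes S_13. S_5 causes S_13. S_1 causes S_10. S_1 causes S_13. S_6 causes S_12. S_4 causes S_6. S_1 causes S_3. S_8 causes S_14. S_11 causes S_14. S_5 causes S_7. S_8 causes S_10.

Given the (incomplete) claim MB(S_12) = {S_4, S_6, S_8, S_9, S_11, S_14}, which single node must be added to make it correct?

S_10

S_12's parents: S_4, S_6, S_9.
Children of S_12: S_14.
Parents of each child, excluding S_12:
  S_14's other parents are S_8, S_10, S_11.
MB(S_12) = {S_4, S_6, S_8, S_9, S_10, S_11, S_14}.
Comparing with the claimed set, S_10 is missing.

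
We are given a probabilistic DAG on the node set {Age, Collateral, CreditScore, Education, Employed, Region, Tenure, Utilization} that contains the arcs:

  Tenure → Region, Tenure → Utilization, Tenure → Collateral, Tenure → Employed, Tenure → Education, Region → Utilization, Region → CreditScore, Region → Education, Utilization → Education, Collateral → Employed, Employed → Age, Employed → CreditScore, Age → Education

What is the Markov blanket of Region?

{Age, CreditScore, Education, Employed, Tenure, Utilization}

Region's children: CreditScore, Education, Utilization.
Region's parents: Tenure.
For each child, the remaining parents (spouses of Region):
  Utilization: Tenure
  CreditScore: Employed
  Education: Age, Tenure, Utilization
MB(Region) = {Age, CreditScore, Education, Employed, Tenure, Utilization}.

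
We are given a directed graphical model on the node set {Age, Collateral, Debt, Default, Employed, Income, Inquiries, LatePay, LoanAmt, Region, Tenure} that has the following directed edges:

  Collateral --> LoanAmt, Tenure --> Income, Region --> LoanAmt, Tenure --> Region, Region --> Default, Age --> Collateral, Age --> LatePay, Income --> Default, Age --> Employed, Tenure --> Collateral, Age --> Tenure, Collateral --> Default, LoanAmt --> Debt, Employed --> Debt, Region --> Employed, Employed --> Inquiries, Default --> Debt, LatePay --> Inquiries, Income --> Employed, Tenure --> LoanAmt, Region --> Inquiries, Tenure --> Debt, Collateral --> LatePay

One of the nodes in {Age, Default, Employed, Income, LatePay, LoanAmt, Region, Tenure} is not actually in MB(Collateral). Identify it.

Employed

A node's Markov blanket = Pa ∪ Ch ∪ (parents of Ch other than the node itself).
Parents of Collateral: Age, Tenure.
Children of Collateral: Default, LatePay, LoanAmt.
Co-parents of Collateral (other parents of its children):
  LatePay's other parent is Age.
  Default's other parents are Income, Region.
  LoanAmt's other parents are Region, Tenure.
MB(Collateral) = {Age, Default, Income, LatePay, LoanAmt, Region, Tenure}.
Employed is neither a parent, child, nor co-parent of Collateral, so it does not belong.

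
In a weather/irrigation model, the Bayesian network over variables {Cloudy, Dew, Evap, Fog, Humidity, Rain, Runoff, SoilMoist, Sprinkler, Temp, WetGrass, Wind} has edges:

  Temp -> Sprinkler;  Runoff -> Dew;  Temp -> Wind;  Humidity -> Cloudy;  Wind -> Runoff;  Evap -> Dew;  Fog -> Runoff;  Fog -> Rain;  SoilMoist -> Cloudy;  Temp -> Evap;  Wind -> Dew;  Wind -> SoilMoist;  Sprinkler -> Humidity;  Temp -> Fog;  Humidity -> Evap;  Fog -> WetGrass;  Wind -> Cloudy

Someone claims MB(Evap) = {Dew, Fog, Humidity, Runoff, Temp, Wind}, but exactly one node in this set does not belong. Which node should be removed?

Fog

A node's Markov blanket = Pa ∪ Ch ∪ (parents of Ch other than the node itself).
Evap's children: Dew.
Evap has parents Humidity, Temp.
Other parents of Evap's children:
  parents(Dew) \ {Evap} = {Runoff, Wind}.
MB(Evap) = {Dew, Humidity, Runoff, Temp, Wind}.
Fog is neither a parent, child, nor co-parent of Evap, so it does not belong.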